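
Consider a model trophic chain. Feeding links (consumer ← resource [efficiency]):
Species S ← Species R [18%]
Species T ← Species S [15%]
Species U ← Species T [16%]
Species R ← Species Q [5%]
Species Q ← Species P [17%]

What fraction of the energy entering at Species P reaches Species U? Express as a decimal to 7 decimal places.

0.0000367

Product of link efficiencies: 0.17 × 0.05 × 0.18 × 0.15 × 0.16 = 0.00003672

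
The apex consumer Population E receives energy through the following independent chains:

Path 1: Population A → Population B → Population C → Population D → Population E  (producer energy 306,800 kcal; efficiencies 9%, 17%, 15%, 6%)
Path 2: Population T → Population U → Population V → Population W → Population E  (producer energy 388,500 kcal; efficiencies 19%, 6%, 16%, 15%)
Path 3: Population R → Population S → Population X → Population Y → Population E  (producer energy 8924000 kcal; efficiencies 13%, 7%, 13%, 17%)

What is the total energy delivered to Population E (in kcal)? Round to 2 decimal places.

1943.25 kcal

Path 1: 306800 × 0.09 × 0.17 × 0.15 × 0.06 = 42.24636 kcal
Path 2: 388500 × 0.19 × 0.06 × 0.16 × 0.15 = 106.2936 kcal
Path 3: 8924000 × 0.13 × 0.07 × 0.13 × 0.17 = 1794.70564 kcal
Total at Population E: 42.24636 + 106.2936 + 1794.70564 = 1943.2456 kcal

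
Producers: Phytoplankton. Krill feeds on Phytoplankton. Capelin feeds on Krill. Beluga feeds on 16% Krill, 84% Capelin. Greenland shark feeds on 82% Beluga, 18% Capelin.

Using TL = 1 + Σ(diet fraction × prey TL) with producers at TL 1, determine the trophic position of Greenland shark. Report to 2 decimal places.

4.69

Krill: 1 + 1 = 2
Capelin: 1 + 2 = 3
Beluga: 1 + (0.16×2 + 0.84×3) = 3.84
Greenland shark: 1 + (0.82×3.84 + 0.18×3) = 4.6888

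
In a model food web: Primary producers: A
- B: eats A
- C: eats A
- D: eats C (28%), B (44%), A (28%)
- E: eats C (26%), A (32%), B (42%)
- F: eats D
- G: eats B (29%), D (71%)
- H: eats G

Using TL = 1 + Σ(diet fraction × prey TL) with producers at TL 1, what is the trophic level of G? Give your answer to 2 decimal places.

B: 1 + 1 = 2
C: 1 + 1 = 2
D: 1 + (0.28×2 + 0.44×2 + 0.28×1) = 2.72
E: 1 + (0.26×2 + 0.32×1 + 0.42×2) = 2.68
F: 1 + 2.72 = 3.72
G: 1 + (0.29×2 + 0.71×2.72) = 3.5112
H: 1 + 3.5112 = 4.5112

3.51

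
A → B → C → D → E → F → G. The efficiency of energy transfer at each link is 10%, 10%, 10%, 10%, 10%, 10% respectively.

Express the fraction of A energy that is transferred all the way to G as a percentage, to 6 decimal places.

Product of link efficiencies: 0.1 × 0.1 × 0.1 × 0.1 × 0.1 × 0.1 = 0.000001
As a percentage: 0.000001 × 100 = 0.000100%

0.000100%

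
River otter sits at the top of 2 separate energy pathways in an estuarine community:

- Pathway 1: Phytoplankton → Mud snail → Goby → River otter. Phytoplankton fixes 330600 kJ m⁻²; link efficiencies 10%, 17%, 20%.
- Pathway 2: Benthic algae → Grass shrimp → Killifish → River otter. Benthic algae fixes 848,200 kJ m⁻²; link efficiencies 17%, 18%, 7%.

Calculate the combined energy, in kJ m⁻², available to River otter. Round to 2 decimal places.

Pathway 1: 330600 × 0.1 × 0.17 × 0.2 = 1124.04 kJ m⁻²
Pathway 2: 848200 × 0.17 × 0.18 × 0.07 = 1816.8444 kJ m⁻²
Total at River otter: 1124.04 + 1816.8444 = 2940.8844 kJ m⁻²

2940.88 kJ m⁻²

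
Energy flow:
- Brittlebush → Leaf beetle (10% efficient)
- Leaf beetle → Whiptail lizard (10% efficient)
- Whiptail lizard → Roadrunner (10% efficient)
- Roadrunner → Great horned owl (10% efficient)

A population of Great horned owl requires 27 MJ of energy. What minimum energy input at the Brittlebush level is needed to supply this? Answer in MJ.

Cumulative transfer efficiency: 0.1 × 0.1 × 0.1 × 0.1 = 0.0001
Brittlebush energy = 27 / 0.0001 = 270000 MJ

270000 MJ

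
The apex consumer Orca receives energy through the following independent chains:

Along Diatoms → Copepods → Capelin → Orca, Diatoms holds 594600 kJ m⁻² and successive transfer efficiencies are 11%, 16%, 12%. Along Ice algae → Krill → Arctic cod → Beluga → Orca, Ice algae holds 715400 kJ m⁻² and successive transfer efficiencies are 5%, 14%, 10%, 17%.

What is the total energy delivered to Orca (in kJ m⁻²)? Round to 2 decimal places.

1340.93 kJ m⁻²

Via Diatoms: 594600 × 0.11 × 0.16 × 0.12 = 1255.7952 kJ m⁻²
Via Ice algae: 715400 × 0.05 × 0.14 × 0.1 × 0.17 = 85.1326 kJ m⁻²
Total at Orca: 1255.7952 + 85.1326 = 1340.9278 kJ m⁻²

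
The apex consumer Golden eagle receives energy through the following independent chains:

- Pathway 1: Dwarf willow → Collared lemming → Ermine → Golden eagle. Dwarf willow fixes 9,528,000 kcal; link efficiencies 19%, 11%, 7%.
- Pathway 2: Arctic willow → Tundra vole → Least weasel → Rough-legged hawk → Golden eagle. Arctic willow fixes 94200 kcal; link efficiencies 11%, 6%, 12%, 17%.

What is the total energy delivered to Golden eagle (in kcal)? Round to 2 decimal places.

Pathway 1: 9528000 × 0.19 × 0.11 × 0.07 = 13939.464 kcal
Pathway 2: 94200 × 0.11 × 0.06 × 0.12 × 0.17 = 12.683088 kcal
Total at Golden eagle: 13939.464 + 12.683088 = 13952.147088 kcal

13952.15 kcal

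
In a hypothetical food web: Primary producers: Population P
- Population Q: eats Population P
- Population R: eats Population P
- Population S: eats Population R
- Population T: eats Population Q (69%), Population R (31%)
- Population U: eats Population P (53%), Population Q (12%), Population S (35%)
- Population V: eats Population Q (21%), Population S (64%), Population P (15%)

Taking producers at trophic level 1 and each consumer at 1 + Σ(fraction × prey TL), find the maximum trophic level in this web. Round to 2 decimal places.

Population Q: 1 + 1 = 2
Population R: 1 + 1 = 2
Population S: 1 + 2 = 3
Population T: 1 + (0.69×2 + 0.31×2) = 3
Population U: 1 + (0.53×1 + 0.12×2 + 0.35×3) = 2.82
Population V: 1 + (0.21×2 + 0.64×3 + 0.15×1) = 3.49

3.49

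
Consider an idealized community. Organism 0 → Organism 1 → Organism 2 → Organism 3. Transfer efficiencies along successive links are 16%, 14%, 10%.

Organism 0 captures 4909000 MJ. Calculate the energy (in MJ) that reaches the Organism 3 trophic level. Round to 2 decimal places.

Organism 1: 4909000 × 0.16 = 785440 MJ
Organism 2: 785440 × 0.14 = 109961.6 MJ
Organism 3: 109961.6 × 0.1 = 10996.16 MJ

10996.16 MJ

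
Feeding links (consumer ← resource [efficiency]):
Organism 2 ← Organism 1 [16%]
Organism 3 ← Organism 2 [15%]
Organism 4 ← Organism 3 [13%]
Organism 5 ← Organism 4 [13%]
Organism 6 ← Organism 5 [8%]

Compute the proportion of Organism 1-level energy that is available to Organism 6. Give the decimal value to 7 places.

0.0000324

Product of link efficiencies: 0.16 × 0.15 × 0.13 × 0.13 × 0.08 = 0.000032448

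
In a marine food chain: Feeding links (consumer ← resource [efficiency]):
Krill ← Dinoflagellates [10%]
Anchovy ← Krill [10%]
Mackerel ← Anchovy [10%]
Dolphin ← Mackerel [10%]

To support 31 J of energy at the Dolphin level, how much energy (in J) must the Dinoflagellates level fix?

310000 J

Cumulative transfer efficiency: 0.1 × 0.1 × 0.1 × 0.1 = 0.0001
Dinoflagellates energy = 31 / 0.0001 = 310000 J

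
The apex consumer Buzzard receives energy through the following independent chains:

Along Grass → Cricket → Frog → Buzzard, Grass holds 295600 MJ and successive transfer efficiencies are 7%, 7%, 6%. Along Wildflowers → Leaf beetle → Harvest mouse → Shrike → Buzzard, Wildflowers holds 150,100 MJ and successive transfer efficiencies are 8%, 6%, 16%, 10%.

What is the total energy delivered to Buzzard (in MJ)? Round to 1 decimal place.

Via Grass: 295600 × 0.07 × 0.07 × 0.06 = 86.9064 MJ
Via Wildflowers: 150100 × 0.08 × 0.06 × 0.16 × 0.1 = 11.52768 MJ
Total at Buzzard: 86.9064 + 11.52768 = 98.43408 MJ

98.4 MJ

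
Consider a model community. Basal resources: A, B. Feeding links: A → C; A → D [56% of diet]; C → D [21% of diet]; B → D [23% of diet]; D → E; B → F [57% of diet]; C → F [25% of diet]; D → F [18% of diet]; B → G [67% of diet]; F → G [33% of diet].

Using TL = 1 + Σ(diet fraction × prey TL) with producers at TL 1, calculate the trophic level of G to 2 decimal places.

C: 1 + 1 = 2
D: 1 + (0.56×1 + 0.21×2 + 0.23×1) = 2.21
E: 1 + 2.21 = 3.21
F: 1 + (0.57×1 + 0.25×2 + 0.18×2.21) = 2.4678
G: 1 + (0.67×1 + 0.33×2.4678) = 2.484374

2.48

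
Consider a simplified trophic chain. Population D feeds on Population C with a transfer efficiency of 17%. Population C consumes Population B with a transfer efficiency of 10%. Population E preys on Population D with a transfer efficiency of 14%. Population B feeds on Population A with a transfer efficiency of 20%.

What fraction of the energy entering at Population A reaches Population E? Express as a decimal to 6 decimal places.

Product of link efficiencies: 0.2 × 0.1 × 0.17 × 0.14 = 0.000476

0.000476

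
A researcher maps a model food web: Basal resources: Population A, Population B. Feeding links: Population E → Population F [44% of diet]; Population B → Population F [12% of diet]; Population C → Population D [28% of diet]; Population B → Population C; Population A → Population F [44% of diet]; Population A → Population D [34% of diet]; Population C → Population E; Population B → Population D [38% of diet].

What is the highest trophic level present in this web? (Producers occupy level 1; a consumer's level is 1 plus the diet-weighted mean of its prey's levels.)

Population C: 1 + 1 = 2
Population D: 1 + (0.38×1 + 0.34×1 + 0.28×2) = 2.28
Population E: 1 + 2 = 3
Population F: 1 + (0.44×1 + 0.44×3 + 0.12×1) = 2.88

3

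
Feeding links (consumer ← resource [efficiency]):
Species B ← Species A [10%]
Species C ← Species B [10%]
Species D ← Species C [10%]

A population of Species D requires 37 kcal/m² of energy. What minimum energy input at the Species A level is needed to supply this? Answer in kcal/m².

Cumulative transfer efficiency: 0.1 × 0.1 × 0.1 = 0.001
Species A energy = 37 / 0.001 = 37000 kcal/m²

37000 kcal/m²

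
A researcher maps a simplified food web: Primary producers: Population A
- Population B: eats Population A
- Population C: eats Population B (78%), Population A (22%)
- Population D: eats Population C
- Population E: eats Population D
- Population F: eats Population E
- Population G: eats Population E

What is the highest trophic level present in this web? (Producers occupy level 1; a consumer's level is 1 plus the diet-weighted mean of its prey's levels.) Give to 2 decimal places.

5.78

Population B: 1 + 1 = 2
Population C: 1 + (0.78×2 + 0.22×1) = 2.78
Population D: 1 + 2.78 = 3.78
Population E: 1 + 3.78 = 4.78
Population F: 1 + 4.78 = 5.78
Population G: 1 + 4.78 = 5.78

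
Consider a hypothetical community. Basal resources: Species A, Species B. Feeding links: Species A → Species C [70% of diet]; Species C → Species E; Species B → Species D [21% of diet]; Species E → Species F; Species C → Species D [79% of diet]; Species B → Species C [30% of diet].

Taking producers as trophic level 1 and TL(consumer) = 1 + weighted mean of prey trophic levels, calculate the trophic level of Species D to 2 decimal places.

Species C: 1 + (0.3×1 + 0.7×1) = 2
Species D: 1 + (0.21×1 + 0.79×2) = 2.79
Species E: 1 + 2 = 3
Species F: 1 + 3 = 4

2.79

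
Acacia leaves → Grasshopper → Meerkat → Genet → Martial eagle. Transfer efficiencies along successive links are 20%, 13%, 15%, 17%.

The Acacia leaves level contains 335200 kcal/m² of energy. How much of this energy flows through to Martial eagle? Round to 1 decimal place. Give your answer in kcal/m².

Grasshopper: 335200 × 0.2 = 67040 kcal/m²
Meerkat: 67040 × 0.13 = 8715.2 kcal/m²
Genet: 8715.2 × 0.15 = 1307.28 kcal/m²
Martial eagle: 1307.28 × 0.17 = 222.2376 kcal/m²

222.2 kcal/m²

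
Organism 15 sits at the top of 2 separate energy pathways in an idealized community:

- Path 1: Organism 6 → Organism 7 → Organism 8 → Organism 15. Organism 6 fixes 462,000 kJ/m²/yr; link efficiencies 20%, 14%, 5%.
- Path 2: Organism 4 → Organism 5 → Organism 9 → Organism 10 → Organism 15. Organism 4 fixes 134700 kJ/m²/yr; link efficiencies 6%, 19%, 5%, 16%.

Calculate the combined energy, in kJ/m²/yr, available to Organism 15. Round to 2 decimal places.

659.08 kJ/m²/yr

Path 1: 462000 × 0.2 × 0.14 × 0.05 = 646.8 kJ/m²/yr
Path 2: 134700 × 0.06 × 0.19 × 0.05 × 0.16 = 12.28464 kJ/m²/yr
Total at Organism 15: 646.8 + 12.28464 = 659.08464 kJ/m²/yr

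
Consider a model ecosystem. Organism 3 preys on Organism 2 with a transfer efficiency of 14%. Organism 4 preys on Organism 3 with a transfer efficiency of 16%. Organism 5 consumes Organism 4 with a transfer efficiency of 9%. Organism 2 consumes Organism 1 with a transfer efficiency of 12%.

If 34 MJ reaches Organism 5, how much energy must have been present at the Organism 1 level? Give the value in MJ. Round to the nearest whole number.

Cumulative transfer efficiency: 0.12 × 0.14 × 0.16 × 0.09 = 0.00024192
Organism 1 energy = 34 / 0.00024192 = 140542 MJ

140542 MJ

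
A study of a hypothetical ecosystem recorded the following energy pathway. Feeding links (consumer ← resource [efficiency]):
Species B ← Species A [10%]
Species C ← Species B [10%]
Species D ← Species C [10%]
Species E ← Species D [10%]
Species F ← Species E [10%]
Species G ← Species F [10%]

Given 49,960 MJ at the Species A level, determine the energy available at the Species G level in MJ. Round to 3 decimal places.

Species B: 49960 × 0.1 = 4996 MJ
Species C: 4996 × 0.1 = 499.6 MJ
Species D: 499.6 × 0.1 = 49.96 MJ
Species E: 49.96 × 0.1 = 4.996 MJ
Species F: 4.996 × 0.1 = 0.4996 MJ
Species G: 0.4996 × 0.1 = 0.04996 MJ

0.050 MJ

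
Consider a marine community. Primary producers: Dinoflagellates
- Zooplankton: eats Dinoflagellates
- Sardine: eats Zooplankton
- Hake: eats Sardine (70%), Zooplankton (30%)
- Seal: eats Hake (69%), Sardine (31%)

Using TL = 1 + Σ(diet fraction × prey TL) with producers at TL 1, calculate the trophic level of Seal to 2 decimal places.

4.48

Zooplankton: 1 + 1 = 2
Sardine: 1 + 2 = 3
Hake: 1 + (0.7×3 + 0.3×2) = 3.7
Seal: 1 + (0.69×3.7 + 0.31×3) = 4.483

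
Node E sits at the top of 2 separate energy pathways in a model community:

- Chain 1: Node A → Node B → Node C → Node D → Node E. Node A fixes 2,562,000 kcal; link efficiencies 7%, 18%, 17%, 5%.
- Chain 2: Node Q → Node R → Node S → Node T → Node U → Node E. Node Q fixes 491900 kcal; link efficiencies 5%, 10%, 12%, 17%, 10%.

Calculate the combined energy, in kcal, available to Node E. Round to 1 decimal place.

279.4 kcal

Chain 1: 2562000 × 0.07 × 0.18 × 0.17 × 0.05 = 274.3902 kcal
Chain 2: 491900 × 0.05 × 0.1 × 0.12 × 0.17 × 0.1 = 5.01738 kcal
Total at Node E: 274.3902 + 5.01738 = 279.40758 kcal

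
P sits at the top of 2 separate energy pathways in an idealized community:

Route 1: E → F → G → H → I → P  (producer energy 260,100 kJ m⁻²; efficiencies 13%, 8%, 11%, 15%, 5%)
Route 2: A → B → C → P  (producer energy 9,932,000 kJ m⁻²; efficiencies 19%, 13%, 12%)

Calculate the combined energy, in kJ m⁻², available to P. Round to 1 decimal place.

29440.7 kJ m⁻²

Route 1: 260100 × 0.13 × 0.08 × 0.11 × 0.15 × 0.05 = 2.231658 kJ m⁻²
Route 2: 9932000 × 0.19 × 0.13 × 0.12 = 29438.448 kJ m⁻²
Total at P: 2.231658 + 29438.448 = 29440.679658 kJ m⁻²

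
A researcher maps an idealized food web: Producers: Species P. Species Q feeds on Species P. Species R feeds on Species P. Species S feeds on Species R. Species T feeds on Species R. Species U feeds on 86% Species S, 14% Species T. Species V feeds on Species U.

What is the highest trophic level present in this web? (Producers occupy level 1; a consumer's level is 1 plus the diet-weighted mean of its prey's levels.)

5

Species Q: 1 + 1 = 2
Species R: 1 + 1 = 2
Species S: 1 + 2 = 3
Species T: 1 + 2 = 3
Species U: 1 + (0.86×3 + 0.14×3) = 4
Species V: 1 + 4 = 5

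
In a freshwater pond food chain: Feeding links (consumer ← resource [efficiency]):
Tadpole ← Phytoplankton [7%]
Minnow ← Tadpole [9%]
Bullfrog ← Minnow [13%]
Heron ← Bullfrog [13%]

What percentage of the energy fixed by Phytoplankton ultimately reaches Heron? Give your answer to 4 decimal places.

Product of link efficiencies: 0.07 × 0.09 × 0.13 × 0.13 = 0.00010647
As a percentage: 0.00010647 × 100 = 0.0106%

0.0106%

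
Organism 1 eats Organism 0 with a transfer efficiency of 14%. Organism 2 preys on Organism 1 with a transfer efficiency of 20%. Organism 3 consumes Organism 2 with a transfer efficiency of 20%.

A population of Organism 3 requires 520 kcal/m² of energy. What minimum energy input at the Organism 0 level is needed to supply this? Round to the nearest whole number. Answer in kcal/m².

Cumulative transfer efficiency: 0.14 × 0.2 × 0.2 = 0.0056
Organism 0 energy = 520 / 0.0056 = 92857 kcal/m²

92857 kcal/m²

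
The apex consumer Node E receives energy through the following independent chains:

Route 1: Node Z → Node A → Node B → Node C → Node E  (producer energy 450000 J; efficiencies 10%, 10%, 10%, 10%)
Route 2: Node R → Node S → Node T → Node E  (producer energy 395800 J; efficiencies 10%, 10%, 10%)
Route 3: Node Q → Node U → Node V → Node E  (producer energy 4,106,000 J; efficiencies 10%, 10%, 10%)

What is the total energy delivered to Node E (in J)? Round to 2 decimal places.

4546.80 J

Route 1: 450000 × 0.1 × 0.1 × 0.1 × 0.1 = 45 J
Route 2: 395800 × 0.1 × 0.1 × 0.1 = 395.8 J
Route 3: 4106000 × 0.1 × 0.1 × 0.1 = 4106 J
Total at Node E: 45 + 395.8 + 4106 = 4546.8 J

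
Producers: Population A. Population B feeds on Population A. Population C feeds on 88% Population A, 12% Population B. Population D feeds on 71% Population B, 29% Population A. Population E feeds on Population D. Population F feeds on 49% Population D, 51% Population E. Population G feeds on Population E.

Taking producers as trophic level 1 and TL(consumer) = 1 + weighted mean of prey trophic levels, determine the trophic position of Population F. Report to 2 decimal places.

4.22

Population B: 1 + 1 = 2
Population C: 1 + (0.88×1 + 0.12×2) = 2.12
Population D: 1 + (0.71×2 + 0.29×1) = 2.71
Population E: 1 + 2.71 = 3.71
Population F: 1 + (0.49×2.71 + 0.51×3.71) = 4.22
Population G: 1 + 3.71 = 4.71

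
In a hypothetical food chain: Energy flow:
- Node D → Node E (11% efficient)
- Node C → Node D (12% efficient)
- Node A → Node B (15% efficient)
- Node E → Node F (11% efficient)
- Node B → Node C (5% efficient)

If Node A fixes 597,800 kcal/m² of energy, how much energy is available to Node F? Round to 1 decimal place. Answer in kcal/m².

Node B: 597800 × 0.15 = 89670 kcal/m²
Node C: 89670 × 0.05 = 4483.5 kcal/m²
Node D: 4483.5 × 0.12 = 538.02 kcal/m²
Node E: 538.02 × 0.11 = 59.1822 kcal/m²
Node F: 59.1822 × 0.11 = 6.510042 kcal/m²

6.5 kcal/m²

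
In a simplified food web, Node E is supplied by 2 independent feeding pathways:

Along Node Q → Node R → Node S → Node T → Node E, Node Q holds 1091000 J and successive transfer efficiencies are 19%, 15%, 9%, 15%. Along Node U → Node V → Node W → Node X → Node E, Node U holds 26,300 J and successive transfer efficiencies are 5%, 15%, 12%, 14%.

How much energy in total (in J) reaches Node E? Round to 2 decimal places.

Via Node Q: 1091000 × 0.19 × 0.15 × 0.09 × 0.15 = 419.76225 J
Via Node U: 26300 × 0.05 × 0.15 × 0.12 × 0.14 = 3.3138 J
Total at Node E: 419.76225 + 3.3138 = 423.07605 J

423.08 J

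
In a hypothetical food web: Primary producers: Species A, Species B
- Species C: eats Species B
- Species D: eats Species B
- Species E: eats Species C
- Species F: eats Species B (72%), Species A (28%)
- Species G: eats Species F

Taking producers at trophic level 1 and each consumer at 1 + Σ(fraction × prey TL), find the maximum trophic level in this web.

3

Species C: 1 + 1 = 2
Species D: 1 + 1 = 2
Species E: 1 + 2 = 3
Species F: 1 + (0.72×1 + 0.28×1) = 2
Species G: 1 + 2 = 3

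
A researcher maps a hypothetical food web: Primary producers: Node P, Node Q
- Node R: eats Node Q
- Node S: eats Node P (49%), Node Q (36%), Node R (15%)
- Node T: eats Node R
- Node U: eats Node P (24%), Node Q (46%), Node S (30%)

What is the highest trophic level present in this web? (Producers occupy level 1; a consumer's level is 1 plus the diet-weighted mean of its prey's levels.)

3

Node R: 1 + 1 = 2
Node S: 1 + (0.49×1 + 0.36×1 + 0.15×2) = 2.15
Node T: 1 + 2 = 3
Node U: 1 + (0.24×1 + 0.46×1 + 0.3×2.15) = 2.345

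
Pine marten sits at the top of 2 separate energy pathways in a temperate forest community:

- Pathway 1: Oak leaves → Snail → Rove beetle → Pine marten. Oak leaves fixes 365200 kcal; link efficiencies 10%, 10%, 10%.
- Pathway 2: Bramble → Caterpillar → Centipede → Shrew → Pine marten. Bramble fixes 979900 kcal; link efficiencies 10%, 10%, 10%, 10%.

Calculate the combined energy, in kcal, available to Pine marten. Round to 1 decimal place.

463.2 kcal

Pathway 1: 365200 × 0.1 × 0.1 × 0.1 = 365.2 kcal
Pathway 2: 979900 × 0.1 × 0.1 × 0.1 × 0.1 = 97.99 kcal
Total at Pine marten: 365.2 + 97.99 = 463.19 kcal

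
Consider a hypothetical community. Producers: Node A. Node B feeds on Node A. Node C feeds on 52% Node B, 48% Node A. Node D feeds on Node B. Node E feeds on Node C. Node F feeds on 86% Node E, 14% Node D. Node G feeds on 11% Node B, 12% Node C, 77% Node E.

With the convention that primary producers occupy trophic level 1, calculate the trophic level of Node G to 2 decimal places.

Node B: 1 + 1 = 2
Node C: 1 + (0.52×2 + 0.48×1) = 2.52
Node D: 1 + 2 = 3
Node E: 1 + 2.52 = 3.52
Node F: 1 + (0.86×3.52 + 0.14×3) = 4.4472
Node G: 1 + (0.11×2 + 0.12×2.52 + 0.77×3.52) = 4.2328

4.23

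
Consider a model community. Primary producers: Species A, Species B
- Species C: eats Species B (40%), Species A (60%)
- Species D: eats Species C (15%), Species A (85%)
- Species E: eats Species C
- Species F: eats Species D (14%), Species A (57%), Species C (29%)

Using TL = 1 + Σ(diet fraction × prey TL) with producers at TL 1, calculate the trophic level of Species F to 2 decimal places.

2.45

Species C: 1 + (0.4×1 + 0.6×1) = 2
Species D: 1 + (0.15×2 + 0.85×1) = 2.15
Species E: 1 + 2 = 3
Species F: 1 + (0.14×2.15 + 0.57×1 + 0.29×2) = 2.451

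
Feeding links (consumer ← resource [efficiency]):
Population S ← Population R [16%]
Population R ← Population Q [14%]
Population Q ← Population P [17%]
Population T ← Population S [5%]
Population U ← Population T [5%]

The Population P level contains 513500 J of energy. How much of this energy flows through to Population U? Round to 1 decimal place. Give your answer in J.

4.9 J

Population Q: 513500 × 0.17 = 87295 J
Population R: 87295 × 0.14 = 12221.3 J
Population S: 12221.3 × 0.16 = 1955.408 J
Population T: 1955.408 × 0.05 = 97.7704 J
Population U: 97.7704 × 0.05 = 4.88852 J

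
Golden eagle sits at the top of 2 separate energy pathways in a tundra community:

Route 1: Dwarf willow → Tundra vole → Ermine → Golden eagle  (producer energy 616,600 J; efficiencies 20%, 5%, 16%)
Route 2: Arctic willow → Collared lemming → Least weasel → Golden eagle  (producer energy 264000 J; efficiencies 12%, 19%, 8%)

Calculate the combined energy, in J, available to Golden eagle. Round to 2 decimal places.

1468.10 J

Route 1: 616600 × 0.2 × 0.05 × 0.16 = 986.56 J
Route 2: 264000 × 0.12 × 0.19 × 0.08 = 481.536 J
Total at Golden eagle: 986.56 + 481.536 = 1468.096 J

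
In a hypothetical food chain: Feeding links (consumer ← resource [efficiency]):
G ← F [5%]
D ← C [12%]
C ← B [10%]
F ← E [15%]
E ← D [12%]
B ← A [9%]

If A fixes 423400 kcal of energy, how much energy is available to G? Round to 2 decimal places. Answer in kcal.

0.41 kcal

B: 423400 × 0.09 = 38106 kcal
C: 38106 × 0.1 = 3810.6 kcal
D: 3810.6 × 0.12 = 457.272 kcal
E: 457.272 × 0.12 = 54.87264 kcal
F: 54.87264 × 0.15 = 8.230896 kcal
G: 8.230896 × 0.05 = 0.4115448 kcal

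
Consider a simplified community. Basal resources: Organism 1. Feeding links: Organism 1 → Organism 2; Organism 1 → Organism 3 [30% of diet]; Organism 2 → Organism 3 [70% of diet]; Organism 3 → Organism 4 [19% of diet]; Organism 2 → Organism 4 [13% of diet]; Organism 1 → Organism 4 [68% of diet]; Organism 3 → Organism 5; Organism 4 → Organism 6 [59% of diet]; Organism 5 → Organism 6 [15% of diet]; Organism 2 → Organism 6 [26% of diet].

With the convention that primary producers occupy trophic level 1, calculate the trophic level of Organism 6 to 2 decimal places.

3.52

Organism 2: 1 + 1 = 2
Organism 3: 1 + (0.3×1 + 0.7×2) = 2.7
Organism 4: 1 + (0.19×2.7 + 0.13×2 + 0.68×1) = 2.453
Organism 5: 1 + 2.7 = 3.7
Organism 6: 1 + (0.59×2.453 + 0.15×3.7 + 0.26×2) = 3.52227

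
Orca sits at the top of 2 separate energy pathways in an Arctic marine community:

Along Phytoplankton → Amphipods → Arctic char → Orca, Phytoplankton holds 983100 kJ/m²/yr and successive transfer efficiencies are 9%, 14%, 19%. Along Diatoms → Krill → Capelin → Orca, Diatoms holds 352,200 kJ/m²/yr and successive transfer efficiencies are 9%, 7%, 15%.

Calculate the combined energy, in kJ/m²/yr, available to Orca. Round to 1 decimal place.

2686.4 kJ/m²/yr

Via Phytoplankton: 983100 × 0.09 × 0.14 × 0.19 = 2353.5414 kJ/m²/yr
Via Diatoms: 352200 × 0.09 × 0.07 × 0.15 = 332.829 kJ/m²/yr
Total at Orca: 2353.5414 + 332.829 = 2686.3704 kJ/m²/yr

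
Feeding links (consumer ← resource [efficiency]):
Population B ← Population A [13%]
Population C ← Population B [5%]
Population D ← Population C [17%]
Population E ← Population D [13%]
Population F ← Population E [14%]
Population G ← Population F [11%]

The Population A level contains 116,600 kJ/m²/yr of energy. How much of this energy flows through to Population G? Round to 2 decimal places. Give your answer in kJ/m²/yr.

Population B: 116600 × 0.13 = 15158 kJ/m²/yr
Population C: 15158 × 0.05 = 757.9 kJ/m²/yr
Population D: 757.9 × 0.17 = 128.843 kJ/m²/yr
Population E: 128.843 × 0.13 = 16.74959 kJ/m²/yr
Population F: 16.74959 × 0.14 = 2.3449426 kJ/m²/yr
Population G: 2.3449426 × 0.11 = 0.257943686 kJ/m²/yr

0.26 kJ/m²/yr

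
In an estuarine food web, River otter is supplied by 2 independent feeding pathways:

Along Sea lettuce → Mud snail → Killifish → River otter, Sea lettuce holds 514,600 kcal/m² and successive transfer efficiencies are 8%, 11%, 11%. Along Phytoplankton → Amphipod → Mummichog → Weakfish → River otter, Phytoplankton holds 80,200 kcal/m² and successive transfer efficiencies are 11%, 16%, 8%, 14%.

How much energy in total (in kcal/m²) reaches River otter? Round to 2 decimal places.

Via Sea lettuce: 514600 × 0.08 × 0.11 × 0.11 = 498.1328 kcal/m²
Via Phytoplankton: 80200 × 0.11 × 0.16 × 0.08 × 0.14 = 15.809024 kcal/m²
Total at River otter: 498.1328 + 15.809024 = 513.941824 kcal/m²

513.94 kcal/m²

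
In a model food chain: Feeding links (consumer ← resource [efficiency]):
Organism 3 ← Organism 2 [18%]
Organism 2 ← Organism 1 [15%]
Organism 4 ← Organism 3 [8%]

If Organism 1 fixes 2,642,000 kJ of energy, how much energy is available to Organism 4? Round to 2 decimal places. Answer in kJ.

5706.72 kJ

Organism 2: 2642000 × 0.15 = 396300 kJ
Organism 3: 396300 × 0.18 = 71334 kJ
Organism 4: 71334 × 0.08 = 5706.72 kJ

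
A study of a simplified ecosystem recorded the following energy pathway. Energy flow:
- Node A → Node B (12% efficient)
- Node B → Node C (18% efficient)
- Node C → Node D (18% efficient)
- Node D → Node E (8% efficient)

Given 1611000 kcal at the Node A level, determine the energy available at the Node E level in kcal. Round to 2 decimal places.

Node B: 1611000 × 0.12 = 193320 kcal
Node C: 193320 × 0.18 = 34797.6 kcal
Node D: 34797.6 × 0.18 = 6263.568 kcal
Node E: 6263.568 × 0.08 = 501.08544 kcal

501.09 kcal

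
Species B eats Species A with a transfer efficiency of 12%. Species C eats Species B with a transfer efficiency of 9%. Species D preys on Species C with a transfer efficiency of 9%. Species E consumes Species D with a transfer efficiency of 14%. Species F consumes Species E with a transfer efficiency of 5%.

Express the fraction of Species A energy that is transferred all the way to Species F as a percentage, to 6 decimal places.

0.000680%

Product of link efficiencies: 0.12 × 0.09 × 0.09 × 0.14 × 0.05 = 0.000006804
As a percentage: 0.000006804 × 100 = 0.000680%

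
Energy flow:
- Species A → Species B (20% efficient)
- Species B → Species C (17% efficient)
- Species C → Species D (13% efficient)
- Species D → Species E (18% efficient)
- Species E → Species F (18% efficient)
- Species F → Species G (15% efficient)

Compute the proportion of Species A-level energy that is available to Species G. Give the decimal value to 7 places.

0.0000215

Product of link efficiencies: 0.2 × 0.17 × 0.13 × 0.18 × 0.18 × 0.15 = 0.0000214812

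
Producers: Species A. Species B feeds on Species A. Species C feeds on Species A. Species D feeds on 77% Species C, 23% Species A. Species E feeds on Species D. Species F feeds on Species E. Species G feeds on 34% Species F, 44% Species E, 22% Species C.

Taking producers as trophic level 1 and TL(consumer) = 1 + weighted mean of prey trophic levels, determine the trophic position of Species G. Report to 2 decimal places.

4.72

Species B: 1 + 1 = 2
Species C: 1 + 1 = 2
Species D: 1 + (0.77×2 + 0.23×1) = 2.77
Species E: 1 + 2.77 = 3.77
Species F: 1 + 3.77 = 4.77
Species G: 1 + (0.34×4.77 + 0.44×3.77 + 0.22×2) = 4.7206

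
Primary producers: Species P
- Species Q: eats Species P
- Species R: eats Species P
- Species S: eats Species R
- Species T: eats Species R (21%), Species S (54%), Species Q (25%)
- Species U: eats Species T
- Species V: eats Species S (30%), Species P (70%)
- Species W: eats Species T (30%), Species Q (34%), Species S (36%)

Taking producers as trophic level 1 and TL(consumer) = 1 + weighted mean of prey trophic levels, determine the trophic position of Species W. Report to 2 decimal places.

Species Q: 1 + 1 = 2
Species R: 1 + 1 = 2
Species S: 1 + 2 = 3
Species T: 1 + (0.21×2 + 0.54×3 + 0.25×2) = 3.54
Species U: 1 + 3.54 = 4.54
Species V: 1 + (0.3×3 + 0.7×1) = 2.6
Species W: 1 + (0.3×3.54 + 0.34×2 + 0.36×3) = 3.822

3.82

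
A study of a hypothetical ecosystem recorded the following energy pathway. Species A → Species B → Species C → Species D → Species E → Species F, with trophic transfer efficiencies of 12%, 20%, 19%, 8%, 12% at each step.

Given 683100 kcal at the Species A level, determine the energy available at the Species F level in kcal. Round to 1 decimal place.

Species B: 683100 × 0.12 = 81972 kcal
Species C: 81972 × 0.2 = 16394.4 kcal
Species D: 16394.4 × 0.19 = 3114.936 kcal
Species E: 3114.936 × 0.08 = 249.19488 kcal
Species F: 249.19488 × 0.12 = 29.9033856 kcal

29.9 kcal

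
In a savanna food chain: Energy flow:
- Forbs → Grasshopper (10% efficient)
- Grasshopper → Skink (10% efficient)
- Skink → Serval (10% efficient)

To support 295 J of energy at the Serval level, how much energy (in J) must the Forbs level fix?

Cumulative transfer efficiency: 0.1 × 0.1 × 0.1 = 0.001
Forbs energy = 295 / 0.001 = 295000 J

295000 J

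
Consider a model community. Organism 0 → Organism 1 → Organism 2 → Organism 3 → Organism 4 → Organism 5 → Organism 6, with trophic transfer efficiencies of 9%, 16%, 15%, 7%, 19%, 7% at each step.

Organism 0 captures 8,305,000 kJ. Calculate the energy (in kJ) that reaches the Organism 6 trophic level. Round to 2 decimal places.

Organism 1: 8305000 × 0.09 = 747450 kJ
Organism 2: 747450 × 0.16 = 119592 kJ
Organism 3: 119592 × 0.15 = 17938.8 kJ
Organism 4: 17938.8 × 0.07 = 1255.716 kJ
Organism 5: 1255.716 × 0.19 = 238.58604 kJ
Organism 6: 238.58604 × 0.07 = 16.7010228 kJ

16.70 kJ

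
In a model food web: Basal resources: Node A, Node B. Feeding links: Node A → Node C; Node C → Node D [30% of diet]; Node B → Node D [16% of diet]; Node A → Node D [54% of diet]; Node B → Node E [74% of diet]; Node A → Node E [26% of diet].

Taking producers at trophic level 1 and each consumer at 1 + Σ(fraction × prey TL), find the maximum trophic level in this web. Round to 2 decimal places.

2.30

Node C: 1 + 1 = 2
Node D: 1 + (0.3×2 + 0.16×1 + 0.54×1) = 2.3
Node E: 1 + (0.74×1 + 0.26×1) = 2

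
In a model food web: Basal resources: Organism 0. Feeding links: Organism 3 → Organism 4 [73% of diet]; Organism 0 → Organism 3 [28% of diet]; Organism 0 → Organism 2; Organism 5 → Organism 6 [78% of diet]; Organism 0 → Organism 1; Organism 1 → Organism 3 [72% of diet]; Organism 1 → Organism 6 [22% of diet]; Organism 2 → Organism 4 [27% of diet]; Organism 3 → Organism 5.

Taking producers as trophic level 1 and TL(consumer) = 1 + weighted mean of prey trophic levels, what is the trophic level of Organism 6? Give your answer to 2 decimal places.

Organism 1: 1 + 1 = 2
Organism 2: 1 + 1 = 2
Organism 3: 1 + (0.72×2 + 0.28×1) = 2.72
Organism 4: 1 + (0.27×2 + 0.73×2.72) = 3.5256
Organism 5: 1 + 2.72 = 3.72
Organism 6: 1 + (0.22×2 + 0.78×3.72) = 4.3416

4.34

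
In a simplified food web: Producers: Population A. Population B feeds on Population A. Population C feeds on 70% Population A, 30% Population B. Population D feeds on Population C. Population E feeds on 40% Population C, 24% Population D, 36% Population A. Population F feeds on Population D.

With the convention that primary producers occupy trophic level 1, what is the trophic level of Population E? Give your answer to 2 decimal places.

3.07

Population B: 1 + 1 = 2
Population C: 1 + (0.7×1 + 0.3×2) = 2.3
Population D: 1 + 2.3 = 3.3
Population E: 1 + (0.4×2.3 + 0.24×3.3 + 0.36×1) = 3.072
Population F: 1 + 3.3 = 4.3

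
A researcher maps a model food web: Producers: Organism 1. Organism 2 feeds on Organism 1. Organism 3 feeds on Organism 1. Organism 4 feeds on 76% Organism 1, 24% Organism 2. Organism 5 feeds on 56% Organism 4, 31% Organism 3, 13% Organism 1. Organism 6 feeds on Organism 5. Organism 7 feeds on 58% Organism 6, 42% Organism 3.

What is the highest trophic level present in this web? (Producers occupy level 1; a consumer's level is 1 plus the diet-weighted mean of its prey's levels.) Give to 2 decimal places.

4.16

Organism 2: 1 + 1 = 2
Organism 3: 1 + 1 = 2
Organism 4: 1 + (0.76×1 + 0.24×2) = 2.24
Organism 5: 1 + (0.56×2.24 + 0.31×2 + 0.13×1) = 3.0044
Organism 6: 1 + 3.0044 = 4.0044
Organism 7: 1 + (0.58×4.0044 + 0.42×2) = 4.162552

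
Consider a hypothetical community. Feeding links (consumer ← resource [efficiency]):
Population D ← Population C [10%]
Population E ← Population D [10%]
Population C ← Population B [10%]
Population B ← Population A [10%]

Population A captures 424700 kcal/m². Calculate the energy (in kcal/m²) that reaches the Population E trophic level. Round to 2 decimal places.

42.47 kcal/m²

Population B: 424700 × 0.1 = 42470 kcal/m²
Population C: 42470 × 0.1 = 4247 kcal/m²
Population D: 4247 × 0.1 = 424.7 kcal/m²
Population E: 424.7 × 0.1 = 42.47 kcal/m²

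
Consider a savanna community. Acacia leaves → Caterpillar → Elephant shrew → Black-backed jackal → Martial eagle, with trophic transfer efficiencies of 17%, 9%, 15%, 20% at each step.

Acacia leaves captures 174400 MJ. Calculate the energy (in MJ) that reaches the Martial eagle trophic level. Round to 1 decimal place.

80.0 MJ

Caterpillar: 174400 × 0.17 = 29648 MJ
Elephant shrew: 29648 × 0.09 = 2668.32 MJ
Black-backed jackal: 2668.32 × 0.15 = 400.248 MJ
Martial eagle: 400.248 × 0.2 = 80.0496 MJ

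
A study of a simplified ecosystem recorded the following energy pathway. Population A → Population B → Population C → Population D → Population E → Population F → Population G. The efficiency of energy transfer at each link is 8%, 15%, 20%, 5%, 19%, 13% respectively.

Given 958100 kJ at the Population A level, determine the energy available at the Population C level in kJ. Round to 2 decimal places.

Population B: 958100 × 0.08 = 76648 kJ
Population C: 76648 × 0.15 = 11497.2 kJ

11497.20 kJ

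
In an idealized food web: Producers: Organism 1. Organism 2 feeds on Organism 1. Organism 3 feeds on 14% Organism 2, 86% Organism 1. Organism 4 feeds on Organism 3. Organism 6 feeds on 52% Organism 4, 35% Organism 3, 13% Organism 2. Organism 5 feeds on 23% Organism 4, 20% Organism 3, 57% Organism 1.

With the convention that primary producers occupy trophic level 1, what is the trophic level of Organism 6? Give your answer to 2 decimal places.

3.64

Organism 2: 1 + 1 = 2
Organism 3: 1 + (0.14×2 + 0.86×1) = 2.14
Organism 4: 1 + 2.14 = 3.14
Organism 5: 1 + (0.23×3.14 + 0.2×2.14 + 0.57×1) = 2.7202
Organism 6: 1 + (0.52×3.14 + 0.35×2.14 + 0.13×2) = 3.6418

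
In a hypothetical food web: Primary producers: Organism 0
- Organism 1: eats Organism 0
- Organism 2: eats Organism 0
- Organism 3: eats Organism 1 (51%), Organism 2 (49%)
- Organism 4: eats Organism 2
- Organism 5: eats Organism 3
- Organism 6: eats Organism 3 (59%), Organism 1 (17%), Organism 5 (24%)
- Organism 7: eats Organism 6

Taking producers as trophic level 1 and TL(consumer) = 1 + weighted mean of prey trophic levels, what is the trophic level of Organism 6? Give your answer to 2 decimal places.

4.07

Organism 1: 1 + 1 = 2
Organism 2: 1 + 1 = 2
Organism 3: 1 + (0.51×2 + 0.49×2) = 3
Organism 4: 1 + 2 = 3
Organism 5: 1 + 3 = 4
Organism 6: 1 + (0.59×3 + 0.17×2 + 0.24×4) = 4.07
Organism 7: 1 + 4.07 = 5.07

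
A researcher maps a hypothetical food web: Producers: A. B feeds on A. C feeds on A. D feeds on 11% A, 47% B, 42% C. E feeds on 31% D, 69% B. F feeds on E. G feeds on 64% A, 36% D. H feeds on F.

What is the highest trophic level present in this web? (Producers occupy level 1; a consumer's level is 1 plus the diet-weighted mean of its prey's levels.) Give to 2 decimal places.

5.28

B: 1 + 1 = 2
C: 1 + 1 = 2
D: 1 + (0.11×1 + 0.47×2 + 0.42×2) = 2.89
E: 1 + (0.31×2.89 + 0.69×2) = 3.2759
F: 1 + 3.2759 = 4.2759
G: 1 + (0.64×1 + 0.36×2.89) = 2.6804
H: 1 + 4.2759 = 5.2759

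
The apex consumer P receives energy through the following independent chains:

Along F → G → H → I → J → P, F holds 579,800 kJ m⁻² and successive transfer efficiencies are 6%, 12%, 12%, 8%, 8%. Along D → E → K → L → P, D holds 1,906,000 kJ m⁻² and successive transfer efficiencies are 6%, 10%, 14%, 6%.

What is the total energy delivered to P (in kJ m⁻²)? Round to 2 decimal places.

Via F: 579800 × 0.06 × 0.12 × 0.12 × 0.08 × 0.08 = 3.20606208 kJ m⁻²
Via D: 1906000 × 0.06 × 0.1 × 0.14 × 0.06 = 96.0624 kJ m⁻²
Total at P: 3.20606208 + 96.0624 = 99.26846208 kJ m⁻²

99.27 kJ m⁻²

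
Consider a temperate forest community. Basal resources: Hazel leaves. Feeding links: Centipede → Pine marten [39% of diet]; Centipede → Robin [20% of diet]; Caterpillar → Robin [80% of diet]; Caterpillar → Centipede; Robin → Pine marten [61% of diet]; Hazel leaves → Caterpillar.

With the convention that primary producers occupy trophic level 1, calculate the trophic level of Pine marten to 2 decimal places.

Caterpillar: 1 + 1 = 2
Centipede: 1 + 2 = 3
Robin: 1 + (0.2×3 + 0.8×2) = 3.2
Pine marten: 1 + (0.39×3 + 0.61×3.2) = 4.122

4.12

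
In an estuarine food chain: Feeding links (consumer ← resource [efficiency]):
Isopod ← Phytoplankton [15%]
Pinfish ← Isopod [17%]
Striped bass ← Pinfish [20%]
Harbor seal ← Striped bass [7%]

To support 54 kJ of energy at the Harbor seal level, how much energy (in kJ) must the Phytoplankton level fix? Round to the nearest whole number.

151261 kJ

Cumulative transfer efficiency: 0.15 × 0.17 × 0.2 × 0.07 = 0.000357
Phytoplankton energy = 54 / 0.000357 = 151261 kJ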